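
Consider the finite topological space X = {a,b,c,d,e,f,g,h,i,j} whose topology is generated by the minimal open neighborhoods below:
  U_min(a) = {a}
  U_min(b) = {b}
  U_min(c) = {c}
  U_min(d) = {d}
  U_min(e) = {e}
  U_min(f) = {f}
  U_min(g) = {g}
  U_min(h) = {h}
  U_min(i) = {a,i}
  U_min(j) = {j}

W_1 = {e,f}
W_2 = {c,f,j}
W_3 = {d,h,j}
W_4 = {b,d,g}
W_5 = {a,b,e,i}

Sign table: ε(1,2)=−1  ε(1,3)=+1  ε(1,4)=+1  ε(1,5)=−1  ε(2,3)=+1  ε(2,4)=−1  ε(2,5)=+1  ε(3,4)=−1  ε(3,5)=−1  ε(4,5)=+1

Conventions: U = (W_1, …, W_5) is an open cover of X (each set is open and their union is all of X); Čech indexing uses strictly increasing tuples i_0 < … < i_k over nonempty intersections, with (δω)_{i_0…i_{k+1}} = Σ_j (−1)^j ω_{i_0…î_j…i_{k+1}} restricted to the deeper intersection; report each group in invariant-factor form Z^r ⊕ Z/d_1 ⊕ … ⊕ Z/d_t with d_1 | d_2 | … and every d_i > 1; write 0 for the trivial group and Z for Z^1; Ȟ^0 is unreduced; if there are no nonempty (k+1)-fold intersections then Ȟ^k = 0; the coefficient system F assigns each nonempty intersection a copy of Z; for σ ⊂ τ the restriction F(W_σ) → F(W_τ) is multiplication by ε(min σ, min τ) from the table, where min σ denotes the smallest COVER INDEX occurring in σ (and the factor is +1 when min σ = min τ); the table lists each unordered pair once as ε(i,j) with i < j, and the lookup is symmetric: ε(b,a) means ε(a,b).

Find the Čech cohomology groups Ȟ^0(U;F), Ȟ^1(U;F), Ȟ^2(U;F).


nonempty intersections:
  W12={f} W15={e} W23={j} W34={d} W45={b}
C dims 5,5; δ0: rk 5, SNF 1^4·2
Ȟ^0: (5−5)−0=0 ⇒ 0
Ȟ^1: (5−0)−5=0 plus torsion [2] ⇒ Z/2
Ȟ^2: (0−0)−0=0 ⇒ 0

Ȟ^0 ≅ 0; Ȟ^1 ≅ Z/2; Ȟ^2 ≅ 0


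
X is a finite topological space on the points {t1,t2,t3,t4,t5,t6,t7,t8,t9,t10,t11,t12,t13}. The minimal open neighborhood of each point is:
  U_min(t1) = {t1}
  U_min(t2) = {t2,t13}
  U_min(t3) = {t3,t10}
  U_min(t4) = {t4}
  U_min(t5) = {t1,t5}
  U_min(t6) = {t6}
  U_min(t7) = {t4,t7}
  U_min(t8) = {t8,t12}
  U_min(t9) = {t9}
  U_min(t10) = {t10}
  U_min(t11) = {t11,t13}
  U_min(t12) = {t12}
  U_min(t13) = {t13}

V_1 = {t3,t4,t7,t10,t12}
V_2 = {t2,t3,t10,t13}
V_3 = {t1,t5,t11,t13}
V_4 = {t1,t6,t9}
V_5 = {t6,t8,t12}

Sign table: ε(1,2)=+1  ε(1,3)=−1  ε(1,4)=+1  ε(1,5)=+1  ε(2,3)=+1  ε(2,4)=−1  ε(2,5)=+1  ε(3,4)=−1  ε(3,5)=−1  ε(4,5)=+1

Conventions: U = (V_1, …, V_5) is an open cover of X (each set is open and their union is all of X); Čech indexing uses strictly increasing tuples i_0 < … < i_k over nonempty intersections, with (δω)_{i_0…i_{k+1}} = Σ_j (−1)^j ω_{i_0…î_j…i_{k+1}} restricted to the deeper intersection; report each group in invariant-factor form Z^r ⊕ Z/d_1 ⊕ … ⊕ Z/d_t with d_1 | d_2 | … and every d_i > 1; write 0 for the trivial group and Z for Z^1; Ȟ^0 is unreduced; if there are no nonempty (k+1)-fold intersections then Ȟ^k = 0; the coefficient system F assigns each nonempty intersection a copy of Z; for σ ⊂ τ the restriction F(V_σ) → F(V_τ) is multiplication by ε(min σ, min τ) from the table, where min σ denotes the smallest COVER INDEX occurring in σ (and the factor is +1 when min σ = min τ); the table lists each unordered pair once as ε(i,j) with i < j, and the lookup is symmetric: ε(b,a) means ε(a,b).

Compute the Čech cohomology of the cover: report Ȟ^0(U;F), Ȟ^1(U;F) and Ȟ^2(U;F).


Ȟ^0(U;F) ≅ 0, Ȟ^1(U;F) ≅ Z/2 and Ȟ^2(U;F) ≅ 0

nerve of the cover:
  V12={t3,t10} V15={t12} V23={t13} V34={t1} V45={t6}
C dims 5,5; δ0: rk 5, SNF 1^4·2
Ȟ^0 = (5 − 5) − 0 = 0, so Ȟ^0 ≅ 0
Ȟ^1 = (5 − 0) − 5 = 0 plus torsion [2], so Ȟ^1 ≅ Z/2
Ȟ^2 = (0 − 0) − 0 = 0, so Ȟ^2 ≅ 0


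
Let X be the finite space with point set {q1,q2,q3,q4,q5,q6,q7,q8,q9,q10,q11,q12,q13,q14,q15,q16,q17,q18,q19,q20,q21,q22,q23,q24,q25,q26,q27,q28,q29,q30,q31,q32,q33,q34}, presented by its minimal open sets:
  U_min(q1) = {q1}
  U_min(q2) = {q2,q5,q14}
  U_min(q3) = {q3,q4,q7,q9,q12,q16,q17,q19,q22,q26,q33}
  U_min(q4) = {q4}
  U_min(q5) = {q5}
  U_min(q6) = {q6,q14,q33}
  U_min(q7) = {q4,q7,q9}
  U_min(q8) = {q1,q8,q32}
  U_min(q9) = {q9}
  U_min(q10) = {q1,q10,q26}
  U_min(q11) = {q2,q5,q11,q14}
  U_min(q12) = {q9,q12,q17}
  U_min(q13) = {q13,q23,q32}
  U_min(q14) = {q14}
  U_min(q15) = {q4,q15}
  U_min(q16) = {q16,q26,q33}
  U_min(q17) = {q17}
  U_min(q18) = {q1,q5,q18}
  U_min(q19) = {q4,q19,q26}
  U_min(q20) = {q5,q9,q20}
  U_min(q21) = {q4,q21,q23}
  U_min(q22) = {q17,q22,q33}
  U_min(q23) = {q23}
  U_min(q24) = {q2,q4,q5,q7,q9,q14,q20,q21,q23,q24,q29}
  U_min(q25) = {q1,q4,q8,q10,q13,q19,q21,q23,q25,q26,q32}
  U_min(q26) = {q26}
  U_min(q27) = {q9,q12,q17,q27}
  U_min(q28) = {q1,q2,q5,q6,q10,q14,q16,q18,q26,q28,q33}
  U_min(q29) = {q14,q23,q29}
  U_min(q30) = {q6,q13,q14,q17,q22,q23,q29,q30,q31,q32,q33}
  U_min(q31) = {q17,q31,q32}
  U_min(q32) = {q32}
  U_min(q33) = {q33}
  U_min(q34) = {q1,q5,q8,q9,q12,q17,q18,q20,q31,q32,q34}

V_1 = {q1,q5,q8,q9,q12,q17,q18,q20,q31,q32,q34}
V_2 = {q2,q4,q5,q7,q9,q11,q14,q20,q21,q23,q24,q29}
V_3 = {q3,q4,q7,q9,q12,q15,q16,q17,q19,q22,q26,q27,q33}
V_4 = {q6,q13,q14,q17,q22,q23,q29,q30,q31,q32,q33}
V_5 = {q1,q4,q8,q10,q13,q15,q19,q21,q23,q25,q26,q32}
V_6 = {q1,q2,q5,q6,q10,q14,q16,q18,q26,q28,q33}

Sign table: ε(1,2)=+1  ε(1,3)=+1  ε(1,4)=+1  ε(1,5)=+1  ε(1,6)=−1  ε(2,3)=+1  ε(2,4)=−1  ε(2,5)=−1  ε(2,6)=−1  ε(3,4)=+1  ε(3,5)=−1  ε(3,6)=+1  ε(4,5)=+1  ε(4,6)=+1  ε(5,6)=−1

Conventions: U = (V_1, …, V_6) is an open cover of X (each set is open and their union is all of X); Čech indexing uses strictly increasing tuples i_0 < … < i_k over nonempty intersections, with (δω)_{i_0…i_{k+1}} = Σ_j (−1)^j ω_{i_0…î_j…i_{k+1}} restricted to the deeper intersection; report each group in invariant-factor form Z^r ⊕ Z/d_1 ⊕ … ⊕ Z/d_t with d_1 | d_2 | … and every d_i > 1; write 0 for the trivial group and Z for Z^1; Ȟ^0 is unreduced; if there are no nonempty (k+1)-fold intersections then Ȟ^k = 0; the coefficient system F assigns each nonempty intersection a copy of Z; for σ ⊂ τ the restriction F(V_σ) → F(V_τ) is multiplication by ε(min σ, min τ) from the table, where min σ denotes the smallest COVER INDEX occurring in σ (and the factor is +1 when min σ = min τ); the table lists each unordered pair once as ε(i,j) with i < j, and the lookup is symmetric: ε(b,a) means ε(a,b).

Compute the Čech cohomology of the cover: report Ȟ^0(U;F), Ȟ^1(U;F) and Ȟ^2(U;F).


Ȟ^0(U;F) ≅ 0, Ȟ^1(U;F) ≅ Z/2, Ȟ^2(U;F) ≅ Z

nonempty overlaps:
  V12={q5,q9,q20} V13={q9,q12,q17} V14={q17,q31,q32} V15={q1,q8,q32} V16={q1,q5,q18} V23={q4,q7,q9} V24={q14,q23,q29} V25={q4,q21,q23} V26={q2,q5,q14} V34={q17,q22,q33} V35={q4,q15,q19,q26} V36={q16,q26,q33} V45={q13,q23,q32} V46={q6,q14,q33} V56={q1,q10,q26}
  V123={q9} V126={q5} V134={q17} V145={q32} V156={q1} V235={q4} V245={q23} V246={q14} V346={q33} V356={q26}
C dims 6,15,10; δ0: rk 6, SNF 1^5·2; δ1: rk 9, SNF 1^9
degree 0: 6−6−0 = 0 → Ȟ^0 ≅ 0
degree 1: 15−9−6 = 0 plus torsion [2] → Ȟ^1 ≅ Z/2
degree 2: 10−0−9 = 1 → Ȟ^2 ≅ Z


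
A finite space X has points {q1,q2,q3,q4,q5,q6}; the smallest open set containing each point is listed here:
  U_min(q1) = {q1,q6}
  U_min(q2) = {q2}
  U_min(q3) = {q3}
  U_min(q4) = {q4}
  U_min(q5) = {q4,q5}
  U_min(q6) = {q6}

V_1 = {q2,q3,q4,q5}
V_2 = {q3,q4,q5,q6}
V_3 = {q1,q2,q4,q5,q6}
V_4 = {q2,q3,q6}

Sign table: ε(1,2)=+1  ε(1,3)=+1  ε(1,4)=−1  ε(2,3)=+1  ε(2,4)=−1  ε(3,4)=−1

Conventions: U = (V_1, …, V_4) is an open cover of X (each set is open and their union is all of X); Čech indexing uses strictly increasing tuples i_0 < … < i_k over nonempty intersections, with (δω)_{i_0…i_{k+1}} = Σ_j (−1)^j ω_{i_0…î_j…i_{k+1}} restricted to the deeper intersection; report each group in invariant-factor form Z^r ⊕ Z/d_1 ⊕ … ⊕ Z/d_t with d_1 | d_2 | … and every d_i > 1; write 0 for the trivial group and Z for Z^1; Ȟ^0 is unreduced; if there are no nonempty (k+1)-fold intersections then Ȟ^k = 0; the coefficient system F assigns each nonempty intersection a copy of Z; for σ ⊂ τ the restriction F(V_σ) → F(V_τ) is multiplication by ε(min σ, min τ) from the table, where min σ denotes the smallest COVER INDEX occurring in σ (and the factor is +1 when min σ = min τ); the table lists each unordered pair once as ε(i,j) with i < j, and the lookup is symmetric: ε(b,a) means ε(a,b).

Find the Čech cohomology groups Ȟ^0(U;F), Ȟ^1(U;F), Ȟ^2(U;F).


Ȟ^0(U;F) ≅ Z; Ȟ^1(U;F) ≅ 0; Ȟ^2(U;F) ≅ Z

nerve of the cover:
  V12={q3,q4,q5} V13={q2,q4,q5} V14={q2,q3} V23={q4,q5,q6} V24={q3,q6} V34={q2,q6}
  V123={q4,q5} V124={q3} V134={q2} V234={q6}
C dims 4,6,4; δ0: rk 3, SNF 1^3; δ1: rk 3, SNF 1^3
Ȟ^0 = (4 − 3) − 0 = 1, so Ȟ^0 ≅ Z
Ȟ^1 = (6 − 3) − 3 = 0, so Ȟ^1 ≅ 0
Ȟ^2 = (4 − 0) − 3 = 1, so Ȟ^2 ≅ Z


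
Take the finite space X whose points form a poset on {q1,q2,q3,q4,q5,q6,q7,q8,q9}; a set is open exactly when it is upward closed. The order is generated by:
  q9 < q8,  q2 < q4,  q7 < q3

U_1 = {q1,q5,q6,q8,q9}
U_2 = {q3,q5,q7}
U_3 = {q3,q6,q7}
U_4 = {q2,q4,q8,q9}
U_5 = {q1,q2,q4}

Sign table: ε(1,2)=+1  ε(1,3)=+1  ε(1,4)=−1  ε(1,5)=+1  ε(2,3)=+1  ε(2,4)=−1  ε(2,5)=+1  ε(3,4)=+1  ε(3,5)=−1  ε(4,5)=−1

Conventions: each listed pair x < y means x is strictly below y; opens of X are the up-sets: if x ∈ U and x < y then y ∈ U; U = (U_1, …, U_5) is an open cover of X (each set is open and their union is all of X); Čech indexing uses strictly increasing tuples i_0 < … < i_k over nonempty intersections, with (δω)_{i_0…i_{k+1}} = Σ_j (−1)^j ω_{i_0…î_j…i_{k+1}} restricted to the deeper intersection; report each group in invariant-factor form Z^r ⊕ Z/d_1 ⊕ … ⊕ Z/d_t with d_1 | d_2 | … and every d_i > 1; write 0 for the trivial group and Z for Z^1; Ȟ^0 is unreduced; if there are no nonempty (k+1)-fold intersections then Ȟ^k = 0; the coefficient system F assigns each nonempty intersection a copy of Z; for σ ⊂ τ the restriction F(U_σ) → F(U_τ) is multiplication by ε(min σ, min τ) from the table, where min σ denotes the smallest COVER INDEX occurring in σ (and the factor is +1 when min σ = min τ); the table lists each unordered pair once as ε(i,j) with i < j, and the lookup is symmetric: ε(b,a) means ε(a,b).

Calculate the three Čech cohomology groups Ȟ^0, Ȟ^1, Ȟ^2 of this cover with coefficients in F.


Ȟ^0 ≅ Z; Ȟ^1 ≅ Z^2; Ȟ^2 ≅ 0

nonempty overlaps:
  U12={q5} U13={q6} U14={q8,q9} U15={q1} U23={q3,q7} U45={q2,q4}
C dims 5,6; δ0: rk 4, SNF 1^4
degree 0: 5−4−0 = 1 → Ȟ^0 ≅ Z
degree 1: 6−0−4 = 2 → Ȟ^1 ≅ Z^2
degree 2: 0−0−0 = 0 → Ȟ^2 ≅ 0


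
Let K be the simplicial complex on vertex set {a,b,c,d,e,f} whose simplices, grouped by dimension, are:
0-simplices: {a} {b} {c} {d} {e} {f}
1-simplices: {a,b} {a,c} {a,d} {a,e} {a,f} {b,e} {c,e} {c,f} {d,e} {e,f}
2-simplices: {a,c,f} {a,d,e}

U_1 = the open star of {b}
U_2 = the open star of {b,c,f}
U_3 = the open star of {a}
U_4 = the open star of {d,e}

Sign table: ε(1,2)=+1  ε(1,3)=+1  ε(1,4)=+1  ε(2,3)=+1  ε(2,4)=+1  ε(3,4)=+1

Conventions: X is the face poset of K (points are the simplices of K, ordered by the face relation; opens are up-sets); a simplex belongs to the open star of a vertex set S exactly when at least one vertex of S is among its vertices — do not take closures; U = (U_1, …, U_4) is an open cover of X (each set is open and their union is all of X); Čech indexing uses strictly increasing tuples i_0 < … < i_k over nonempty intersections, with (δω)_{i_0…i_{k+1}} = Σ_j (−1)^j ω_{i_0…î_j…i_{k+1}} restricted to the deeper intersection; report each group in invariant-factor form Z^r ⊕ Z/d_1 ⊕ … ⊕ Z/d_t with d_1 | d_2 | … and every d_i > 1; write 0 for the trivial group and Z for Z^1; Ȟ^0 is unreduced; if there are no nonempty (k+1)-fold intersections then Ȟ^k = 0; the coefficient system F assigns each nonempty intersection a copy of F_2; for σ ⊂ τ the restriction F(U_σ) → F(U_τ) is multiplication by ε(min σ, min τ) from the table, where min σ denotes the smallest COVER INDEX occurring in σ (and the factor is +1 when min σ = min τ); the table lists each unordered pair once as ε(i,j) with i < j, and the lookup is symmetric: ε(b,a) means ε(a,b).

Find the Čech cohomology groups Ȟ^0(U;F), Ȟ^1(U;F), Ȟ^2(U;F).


Ȟ^0(U;F) ≅ Z/2, Ȟ^1(U;F) ≅ Z/2, Ȟ^2(U;F) ≅ 0

intersection data:
  U1={{b},{a,b},{b,e}} U2={{b},{c},{f},{a,b},{a,c},{a,f},{b,e},{c,e},{c,f},{e,f},{a,c,f}} U3={{a},{a,b},{a,c},{a,d},{a,e},{a,f},{a,c,f},{a,d,e}} U4={{d},{e},{a,d},{a,e},{b,e},{c,e},{d,e},{e,f},{a,d,e}}
  U12={{b},{a,b},{b,e}} U13={{a,b}} U14={{b,e}} U23={{a,b},{a,c},{a,f},{a,c,f}} U24={{b,e},{c,e},{e,f}} U34={{a,d},{a,e},{a,d,e}}
  U123={{a,b}} U124={{b,e}}
C dims 4,6,2; δ0: rk_F2 3; δ1: rk_F2 2
Ȟ^0 = (4 − 3) − 0 = 1, so Ȟ^0 ≅ Z/2
Ȟ^1 = (6 − 2) − 3 = 1, so Ȟ^1 ≅ Z/2
Ȟ^2 = (2 − 0) − 2 = 0, so Ȟ^2 ≅ 0


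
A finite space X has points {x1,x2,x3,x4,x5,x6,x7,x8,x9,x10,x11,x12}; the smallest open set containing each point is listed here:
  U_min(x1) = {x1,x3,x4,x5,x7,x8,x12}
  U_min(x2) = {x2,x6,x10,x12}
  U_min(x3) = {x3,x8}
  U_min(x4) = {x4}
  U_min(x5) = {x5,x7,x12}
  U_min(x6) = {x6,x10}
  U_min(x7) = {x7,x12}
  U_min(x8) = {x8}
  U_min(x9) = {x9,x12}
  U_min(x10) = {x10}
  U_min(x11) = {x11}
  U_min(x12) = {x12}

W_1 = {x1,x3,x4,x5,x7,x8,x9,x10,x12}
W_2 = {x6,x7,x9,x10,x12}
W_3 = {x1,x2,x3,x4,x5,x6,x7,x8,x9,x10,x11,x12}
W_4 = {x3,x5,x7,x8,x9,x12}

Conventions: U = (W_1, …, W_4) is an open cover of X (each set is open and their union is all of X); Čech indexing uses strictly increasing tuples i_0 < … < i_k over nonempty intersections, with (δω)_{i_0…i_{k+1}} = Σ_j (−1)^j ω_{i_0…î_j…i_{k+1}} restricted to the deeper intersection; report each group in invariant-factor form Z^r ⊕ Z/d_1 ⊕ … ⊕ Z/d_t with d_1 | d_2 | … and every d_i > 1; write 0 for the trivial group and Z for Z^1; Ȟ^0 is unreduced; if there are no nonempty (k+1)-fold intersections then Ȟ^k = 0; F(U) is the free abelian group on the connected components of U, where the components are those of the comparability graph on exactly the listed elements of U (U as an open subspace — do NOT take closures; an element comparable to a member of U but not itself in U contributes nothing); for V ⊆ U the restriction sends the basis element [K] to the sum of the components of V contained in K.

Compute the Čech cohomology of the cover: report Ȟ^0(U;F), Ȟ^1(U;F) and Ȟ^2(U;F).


Ȟ^0(U;F) ≅ Z^2, Ȟ^1(U;F) ≅ 0 and Ȟ^2(U;F) ≅ 0

intersection data:
  W12={x7,x9,x10,x12} W13={x1,x3,x4,x5,x7,x8,x9,x10,x12} W14={x3,x5,x7,x8,x9,x12} W23={x6,x7,x9,x10,x12} W24={x7,x9,x12} W34={x3,x5,x7,x8,x9,x12}
  W123={x7,x9,x10,x12} W124={x7,x9,x12} W134={x3,x5,x7,x8,x9,x12} W234={x7,x9,x12}
  W1234={x7,x9,x12}
components per intersection:
  W1: {x1,x3,x4,x5,x7,x8,x9,x12} {x10}
  W2: {x6,x10} {x7,x9,x12}
  W3: {x1,x2,x3,x4,x5,x6,x7,x8,x9,x10,x12} {x11}
  W4: {x3,x8} {x5,x7,x9,x12}
  W12: {x7,x9,x12} {x10}
  W13: {x1,x3,x4,x5,x7,x8,x9,x12} {x10}
  W14: {x3,x8} {x5,x7,x9,x12}
  W23: {x6,x10} {x7,x9,x12}
  W24: {x7,x9,x12}
  W34: {x3,x8} {x5,x7,x9,x12}
  W123: {x7,x9,x12} {x10}
  W124: {x7,x9,x12}
  W134: {x3,x8} {x5,x7,x9,x12}
  W234: {x7,x9,x12}
  W1234: {x7,x9,x12}
C dims 8,11,6,1; δ0: rk 6, SNF 1^6; δ1: rk 5, SNF 1^5; δ2: rk 1, SNF 1^1
Ȟ^0 = (8 − 6) − 0 = 2, so Ȟ^0 ≅ Z^2
Ȟ^1 = (11 − 5) − 6 = 0, so Ȟ^1 ≅ 0
Ȟ^2 = (6 − 1) − 5 = 0, so Ȟ^2 ≅ 0


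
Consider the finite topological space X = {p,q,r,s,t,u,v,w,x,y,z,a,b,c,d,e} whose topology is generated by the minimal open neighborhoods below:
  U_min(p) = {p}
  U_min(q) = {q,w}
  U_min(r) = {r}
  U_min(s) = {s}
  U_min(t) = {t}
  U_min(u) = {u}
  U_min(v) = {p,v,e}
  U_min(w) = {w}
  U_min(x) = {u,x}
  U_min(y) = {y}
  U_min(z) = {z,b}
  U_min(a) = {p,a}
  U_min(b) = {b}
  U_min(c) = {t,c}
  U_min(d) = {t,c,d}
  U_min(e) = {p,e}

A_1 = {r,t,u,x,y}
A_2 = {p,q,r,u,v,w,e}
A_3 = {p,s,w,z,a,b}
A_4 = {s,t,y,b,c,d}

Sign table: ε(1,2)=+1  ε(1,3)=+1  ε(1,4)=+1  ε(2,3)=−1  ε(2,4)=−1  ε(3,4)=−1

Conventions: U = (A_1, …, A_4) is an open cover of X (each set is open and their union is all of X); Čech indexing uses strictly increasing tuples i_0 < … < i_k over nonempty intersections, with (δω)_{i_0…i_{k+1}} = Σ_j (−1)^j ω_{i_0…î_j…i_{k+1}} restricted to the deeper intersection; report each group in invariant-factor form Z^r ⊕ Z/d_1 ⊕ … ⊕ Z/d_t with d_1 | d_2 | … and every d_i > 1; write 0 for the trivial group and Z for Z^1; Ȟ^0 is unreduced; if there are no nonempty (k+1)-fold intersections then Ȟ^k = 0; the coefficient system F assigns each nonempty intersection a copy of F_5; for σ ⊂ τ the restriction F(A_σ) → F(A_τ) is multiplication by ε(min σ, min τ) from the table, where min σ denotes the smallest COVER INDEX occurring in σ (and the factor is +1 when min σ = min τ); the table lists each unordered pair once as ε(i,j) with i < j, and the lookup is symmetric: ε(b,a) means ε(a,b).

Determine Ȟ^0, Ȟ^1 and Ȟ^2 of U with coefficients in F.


intersection data:
  A12={r,u} A14={t,y} A23={p,w} A34={s,b}
C dims 4,4; δ0: rk_F5 3
Ȟ^0 = (4 − 3) − 0 = 1, so Ȟ^0 ≅ Z/5
Ȟ^1 = (4 − 0) − 3 = 1, so Ȟ^1 ≅ Z/5
Ȟ^2 = (0 − 0) − 0 = 0, so Ȟ^2 ≅ 0

Ȟ^0 = Z/5; Ȟ^1 = Z/5; Ȟ^2 = 0


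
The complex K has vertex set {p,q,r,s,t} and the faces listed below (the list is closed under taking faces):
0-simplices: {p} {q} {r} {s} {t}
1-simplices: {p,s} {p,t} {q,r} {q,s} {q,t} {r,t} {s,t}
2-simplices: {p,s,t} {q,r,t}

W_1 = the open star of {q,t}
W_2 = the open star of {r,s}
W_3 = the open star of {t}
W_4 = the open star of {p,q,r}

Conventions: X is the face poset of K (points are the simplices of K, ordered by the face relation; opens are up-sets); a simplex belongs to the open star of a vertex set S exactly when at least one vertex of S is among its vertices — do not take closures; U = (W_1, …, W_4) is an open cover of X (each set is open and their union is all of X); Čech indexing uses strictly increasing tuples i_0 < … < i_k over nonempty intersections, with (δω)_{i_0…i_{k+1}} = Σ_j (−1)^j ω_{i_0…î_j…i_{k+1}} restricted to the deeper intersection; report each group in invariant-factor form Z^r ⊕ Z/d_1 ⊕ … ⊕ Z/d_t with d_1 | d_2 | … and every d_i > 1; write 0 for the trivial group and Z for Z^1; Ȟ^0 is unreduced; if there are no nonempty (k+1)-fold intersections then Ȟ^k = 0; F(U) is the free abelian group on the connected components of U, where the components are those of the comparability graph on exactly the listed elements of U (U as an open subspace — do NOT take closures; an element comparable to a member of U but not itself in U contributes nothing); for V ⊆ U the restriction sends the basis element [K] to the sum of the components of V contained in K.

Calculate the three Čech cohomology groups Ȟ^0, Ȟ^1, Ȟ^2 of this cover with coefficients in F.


nonempty overlaps:
  W1={{q},{t},{p,t},{q,r},{q,s},{q,t},{r,t},{s,t},{p,s,t},{q,r,t}} W2={{r},{s},{p,s},{q,r},{q,s},{r,t},{s,t},{p,s,t},{q,r,t}} W3={{t},{p,t},{q,t},{r,t},{s,t},{p,s,t},{q,r,t}} W4={{p},{q},{r},{p,s},{p,t},{q,r},{q,s},{q,t},{r,t},{p,s,t},{q,r,t}}
  W12={{q,r},{q,s},{r,t},{s,t},{p,s,t},{q,r,t}} W13={{t},{p,t},{q,t},{r,t},{s,t},{p,s,t},{q,r,t}} W14={{q},{p,t},{q,r},{q,s},{q,t},{r,t},{p,s,t},{q,r,t}} W23={{r,t},{s,t},{p,s,t},{q,r,t}} W24={{r},{p,s},{q,r},{q,s},{r,t},{p,s,t},{q,r,t}} W34={{p,t},{q,t},{r,t},{p,s,t},{q,r,t}}
  W123={{r,t},{s,t},{p,s,t},{q,r,t}} W124={{q,r},{q,s},{r,t},{p,s,t},{q,r,t}} W134={{p,t},{q,t},{r,t},{p,s,t},{q,r,t}} W234={{r,t},{p,s,t},{q,r,t}}
  W1234={{r,t},{p,s,t},{q,r,t}}
components per intersection:
  W1: {{q},{t},{p,t},{q,r},{q,s},{q,t},{r,t},{s,t},{p,s,t},{q,r,t}}
  W2: {{r},{q,r},{r,t},{q,r,t}} {{s},{p,s},{q,s},{s,t},{p,s,t}}
  W3: {{t},{p,t},{q,t},{r,t},{s,t},{p,s,t},{q,r,t}}
  W4: {{p},{p,s},{p,t},{p,s,t}} {{q},{r},{q,r},{q,s},{q,t},{r,t},{q,r,t}}
  W12: {{q,r},{r,t},{q,r,t}} {{q,s}} {{s,t},{p,s,t}}
  W13: {{t},{p,t},{q,t},{r,t},{s,t},{p,s,t},{q,r,t}}
  W14: {{q},{q,r},{q,s},{q,t},{r,t},{q,r,t}} {{p,t},{p,s,t}}
  W23: {{r,t},{q,r,t}} {{s,t},{p,s,t}}
  W24: {{r},{q,r},{r,t},{q,r,t}} {{p,s},{p,s,t}} {{q,s}}
  W34: {{p,t},{p,s,t}} {{q,t},{r,t},{q,r,t}}
  W123: {{r,t},{q,r,t}} {{s,t},{p,s,t}}
  W124: {{q,r},{r,t},{q,r,t}} {{q,s}} {{p,s,t}}
  W134: {{p,t},{p,s,t}} {{q,t},{r,t},{q,r,t}}
  W234: {{r,t},{q,r,t}} {{p,s,t}}
  W1234: {{r,t},{q,r,t}} {{p,s,t}}
C dims 6,13,9,2; δ0: rk 5, SNF 1^5; δ1: rk 7, SNF 1^7; δ2: rk 2, SNF 1^2
degree 0: 6−5−0 = 1 → Ȟ^0 ≅ Z
degree 1: 13−7−5 = 1 → Ȟ^1 ≅ Z
degree 2: 9−2−7 = 0 → Ȟ^2 ≅ 0

Ȟ^0(U;F) ≅ Z; Ȟ^1(U;F) ≅ Z; Ȟ^2(U;F) ≅ 0


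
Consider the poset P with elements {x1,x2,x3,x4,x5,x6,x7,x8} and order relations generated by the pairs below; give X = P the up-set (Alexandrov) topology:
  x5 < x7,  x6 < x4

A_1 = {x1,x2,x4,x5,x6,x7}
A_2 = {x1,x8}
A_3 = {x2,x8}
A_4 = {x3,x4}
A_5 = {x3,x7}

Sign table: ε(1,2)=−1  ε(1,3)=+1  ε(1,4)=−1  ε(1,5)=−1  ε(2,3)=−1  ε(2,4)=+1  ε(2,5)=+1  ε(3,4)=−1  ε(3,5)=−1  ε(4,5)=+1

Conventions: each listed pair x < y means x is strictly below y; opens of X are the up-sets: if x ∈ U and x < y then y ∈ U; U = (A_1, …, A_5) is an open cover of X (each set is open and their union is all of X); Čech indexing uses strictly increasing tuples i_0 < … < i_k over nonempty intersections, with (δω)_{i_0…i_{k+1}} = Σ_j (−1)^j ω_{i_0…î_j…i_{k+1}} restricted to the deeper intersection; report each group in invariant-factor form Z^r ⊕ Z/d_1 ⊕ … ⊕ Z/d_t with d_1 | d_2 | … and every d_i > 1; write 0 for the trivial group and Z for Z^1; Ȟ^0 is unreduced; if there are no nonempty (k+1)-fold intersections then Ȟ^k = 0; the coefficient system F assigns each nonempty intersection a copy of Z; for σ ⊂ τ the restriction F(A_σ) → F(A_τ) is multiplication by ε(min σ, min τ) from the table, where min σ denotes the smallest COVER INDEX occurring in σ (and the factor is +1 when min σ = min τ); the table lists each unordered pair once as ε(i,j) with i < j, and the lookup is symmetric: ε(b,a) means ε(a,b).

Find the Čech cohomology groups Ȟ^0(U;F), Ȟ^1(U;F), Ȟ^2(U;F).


intersection data:
  A12={x1} A13={x2} A14={x4} A15={x7} A23={x8} A45={x3}
C dims 5,6; δ0: rk 4, SNF 1^4
Ȟ^0 = (5 − 4) − 0 = 1, so Ȟ^0 ≅ Z
Ȟ^1 = (6 − 0) − 4 = 2, so Ȟ^1 ≅ Z^2
Ȟ^2 = (0 − 0) − 0 = 0, so Ȟ^2 ≅ 0

Ȟ^0(U;F) ≅ Z,  Ȟ^1(U;F) ≅ Z^2,  Ȟ^2(U;F) ≅ 0


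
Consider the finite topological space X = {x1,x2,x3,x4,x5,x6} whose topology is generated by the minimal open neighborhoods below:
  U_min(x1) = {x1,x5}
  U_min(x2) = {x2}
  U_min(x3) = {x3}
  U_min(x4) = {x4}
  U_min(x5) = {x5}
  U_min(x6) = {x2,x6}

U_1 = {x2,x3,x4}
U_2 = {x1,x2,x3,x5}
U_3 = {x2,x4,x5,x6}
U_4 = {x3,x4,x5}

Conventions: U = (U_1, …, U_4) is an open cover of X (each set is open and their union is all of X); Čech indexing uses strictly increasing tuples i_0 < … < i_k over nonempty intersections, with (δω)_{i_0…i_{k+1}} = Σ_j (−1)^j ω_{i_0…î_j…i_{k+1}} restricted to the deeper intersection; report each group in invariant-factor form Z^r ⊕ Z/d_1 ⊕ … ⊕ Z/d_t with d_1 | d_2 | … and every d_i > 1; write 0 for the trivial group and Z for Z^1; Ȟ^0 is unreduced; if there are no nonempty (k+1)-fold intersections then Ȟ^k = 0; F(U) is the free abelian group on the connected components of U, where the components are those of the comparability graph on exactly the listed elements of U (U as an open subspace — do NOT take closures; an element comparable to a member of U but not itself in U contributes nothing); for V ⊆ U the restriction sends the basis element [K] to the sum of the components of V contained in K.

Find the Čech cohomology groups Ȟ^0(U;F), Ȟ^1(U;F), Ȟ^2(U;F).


nerve simplices:
  U12={x2,x3} U13={x2,x4} U14={x3,x4} U23={x2,x5} U24={x3,x5} U34={x4,x5}
  U123={x2} U124={x3} U134={x4} U234={x5}
components per intersection:
  U1: {x2} {x3} {x4}
  U2: {x1,x5} {x2} {x3}
  U3: {x2,x6} {x4} {x5}
  U4: {x3} {x4} {x5}
  U12: {x2} {x3}
  U13: {x2} {x4}
  U14: {x3} {x4}
  U23: {x2} {x5}
  U24: {x3} {x5}
  U34: {x4} {x5}
  U123: {x2}
  U124: {x3}
  U134: {x4}
  U234: {x5}
C dims 12,12,4; δ0: rk 8, SNF 1^8; δ1: rk 4, SNF 1^4
degree 0: 12−8−0 = 4 → Ȟ^0 ≅ Z^4
degree 1: 12−4−8 = 0 → Ȟ^1 ≅ 0
degree 2: 4−0−4 = 0 → Ȟ^2 ≅ 0

Ȟ^0 ≅ Z^4, Ȟ^1 ≅ 0 and Ȟ^2 ≅ 0


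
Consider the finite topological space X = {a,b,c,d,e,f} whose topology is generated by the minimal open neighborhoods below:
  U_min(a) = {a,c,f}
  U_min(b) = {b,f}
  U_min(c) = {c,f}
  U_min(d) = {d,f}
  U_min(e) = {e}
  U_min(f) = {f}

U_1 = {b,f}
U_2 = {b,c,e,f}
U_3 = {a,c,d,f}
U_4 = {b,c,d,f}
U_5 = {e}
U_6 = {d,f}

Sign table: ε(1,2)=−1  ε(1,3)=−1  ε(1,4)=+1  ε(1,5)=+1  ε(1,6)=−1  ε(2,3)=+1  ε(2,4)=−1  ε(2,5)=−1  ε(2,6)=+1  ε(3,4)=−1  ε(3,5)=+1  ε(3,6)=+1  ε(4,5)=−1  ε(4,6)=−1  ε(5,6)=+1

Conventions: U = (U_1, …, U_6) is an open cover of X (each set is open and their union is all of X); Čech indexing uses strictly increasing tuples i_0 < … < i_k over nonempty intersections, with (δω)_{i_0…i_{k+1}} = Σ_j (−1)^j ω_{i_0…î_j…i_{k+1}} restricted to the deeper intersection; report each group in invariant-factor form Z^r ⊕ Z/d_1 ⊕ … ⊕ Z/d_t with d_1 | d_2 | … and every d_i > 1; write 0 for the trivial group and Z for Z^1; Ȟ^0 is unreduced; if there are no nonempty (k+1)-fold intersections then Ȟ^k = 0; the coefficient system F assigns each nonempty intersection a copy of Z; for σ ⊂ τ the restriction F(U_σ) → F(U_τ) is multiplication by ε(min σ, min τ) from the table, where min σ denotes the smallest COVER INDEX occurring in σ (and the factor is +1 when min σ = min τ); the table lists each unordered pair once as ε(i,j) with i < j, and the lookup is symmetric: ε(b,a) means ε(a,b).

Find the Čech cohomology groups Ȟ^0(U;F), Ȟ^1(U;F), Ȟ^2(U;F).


Ȟ^0 = Z; Ȟ^1 = 0; Ȟ^2 = 0

nerve simplices:
  U12={b,f} U13={f} U14={b,f} U16={f} U23={c,f} U24={b,c,f} U25={e} U26={f} U34={c,d,f} U36={d,f} U46={d,f}
  U123={f} U124={b,f} U126={f} U134={f} U136={f} U146={f} U234={c,f} U236={f} U246={f} U346={d,f}
  U1234={f} U1236={f} U1246={f} U1346={f} U2346={f}
  U12346={f}
C dims 6,11,10,5; δ0: rk 5, SNF 1^5; δ1: rk 6, SNF 1^6; δ2: rk 4, SNF 1^4
degree 0: 6−5−0 = 1 → Ȟ^0 ≅ Z
degree 1: 11−6−5 = 0 → Ȟ^1 ≅ 0
degree 2: 10−4−6 = 0 → Ȟ^2 ≅ 0


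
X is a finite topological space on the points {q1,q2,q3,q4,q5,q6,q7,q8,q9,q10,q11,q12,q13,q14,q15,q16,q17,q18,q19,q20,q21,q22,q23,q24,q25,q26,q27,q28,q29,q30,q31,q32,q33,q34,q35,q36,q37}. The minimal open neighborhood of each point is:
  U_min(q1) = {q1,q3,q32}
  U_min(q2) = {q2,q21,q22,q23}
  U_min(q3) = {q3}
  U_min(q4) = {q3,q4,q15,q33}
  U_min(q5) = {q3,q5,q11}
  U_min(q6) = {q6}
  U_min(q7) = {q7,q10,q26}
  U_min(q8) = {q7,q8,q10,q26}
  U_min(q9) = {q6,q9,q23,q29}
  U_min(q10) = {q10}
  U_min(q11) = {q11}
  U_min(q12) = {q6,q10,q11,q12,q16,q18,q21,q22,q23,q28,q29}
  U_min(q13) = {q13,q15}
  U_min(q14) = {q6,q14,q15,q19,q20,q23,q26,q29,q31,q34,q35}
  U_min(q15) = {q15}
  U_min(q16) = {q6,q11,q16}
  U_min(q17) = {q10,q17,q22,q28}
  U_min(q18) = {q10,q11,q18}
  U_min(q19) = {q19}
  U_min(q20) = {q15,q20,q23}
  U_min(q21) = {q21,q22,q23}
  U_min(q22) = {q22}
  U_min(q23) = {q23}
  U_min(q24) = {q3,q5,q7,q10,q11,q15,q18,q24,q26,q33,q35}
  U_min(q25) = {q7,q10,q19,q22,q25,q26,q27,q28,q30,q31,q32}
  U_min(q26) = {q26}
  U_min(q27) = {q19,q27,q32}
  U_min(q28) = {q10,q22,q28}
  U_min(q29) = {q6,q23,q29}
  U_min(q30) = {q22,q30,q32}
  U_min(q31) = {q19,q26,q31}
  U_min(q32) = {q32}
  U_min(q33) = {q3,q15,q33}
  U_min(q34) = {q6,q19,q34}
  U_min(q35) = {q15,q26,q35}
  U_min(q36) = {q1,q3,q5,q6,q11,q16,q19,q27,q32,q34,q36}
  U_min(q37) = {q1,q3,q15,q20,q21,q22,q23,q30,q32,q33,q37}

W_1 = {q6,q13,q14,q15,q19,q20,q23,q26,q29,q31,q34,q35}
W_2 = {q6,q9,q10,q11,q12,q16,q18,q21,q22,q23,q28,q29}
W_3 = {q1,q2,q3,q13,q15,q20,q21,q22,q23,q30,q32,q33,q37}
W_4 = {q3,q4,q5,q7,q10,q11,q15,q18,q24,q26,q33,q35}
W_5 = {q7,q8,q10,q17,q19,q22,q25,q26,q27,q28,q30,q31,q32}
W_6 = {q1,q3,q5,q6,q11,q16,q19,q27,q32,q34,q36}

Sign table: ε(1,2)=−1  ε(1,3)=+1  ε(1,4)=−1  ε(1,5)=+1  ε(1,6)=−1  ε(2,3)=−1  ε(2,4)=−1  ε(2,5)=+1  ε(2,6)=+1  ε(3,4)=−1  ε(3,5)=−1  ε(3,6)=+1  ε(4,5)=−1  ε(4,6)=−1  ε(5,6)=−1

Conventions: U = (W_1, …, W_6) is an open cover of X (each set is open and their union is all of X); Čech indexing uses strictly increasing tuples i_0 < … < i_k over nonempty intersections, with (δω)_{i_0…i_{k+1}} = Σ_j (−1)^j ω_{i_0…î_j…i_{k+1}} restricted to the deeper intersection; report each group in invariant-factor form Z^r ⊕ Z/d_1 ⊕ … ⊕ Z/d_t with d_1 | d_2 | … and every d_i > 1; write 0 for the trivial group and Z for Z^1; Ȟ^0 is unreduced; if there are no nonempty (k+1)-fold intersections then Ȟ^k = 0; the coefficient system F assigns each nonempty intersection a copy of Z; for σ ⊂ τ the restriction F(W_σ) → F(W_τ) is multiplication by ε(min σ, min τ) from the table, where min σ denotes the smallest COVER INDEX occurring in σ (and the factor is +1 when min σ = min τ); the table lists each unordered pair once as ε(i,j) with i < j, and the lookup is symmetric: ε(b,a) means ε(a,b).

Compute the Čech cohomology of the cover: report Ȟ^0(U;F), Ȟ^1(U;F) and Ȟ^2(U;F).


Ȟ^0 = 0,  Ȟ^1 = Z/2,  Ȟ^2 = Z

nonempty intersections:
  W12={q6,q23,q29} W13={q13,q15,q20,q23} W14={q15,q26,q35} W15={q19,q26,q31} W16={q6,q19,q34} W23={q21,q22,q23} W24={q10,q11,q18} W25={q10,q22,q28} W26={q6,q11,q16} W34={q3,q15,q33} W35={q22,q30,q32} W36={q1,q3,q32} W45={q7,q10,q26} W46={q3,q5,q11} W56={q19,q27,q32}
  W123={q23} W126={q6} W134={q15} W145={q26} W156={q19} W235={q22} W245={q10} W246={q11} W346={q3} W356={q32}
C dims 6,15,10; δ0: rk 6, SNF 1^5·2; δ1: rk 9, SNF 1^9
Ȟ^0: (6−6)−0=0 ⇒ 0
Ȟ^1: (15−9)−6=0 plus torsion [2] ⇒ Z/2
Ȟ^2: (10−0)−9=1 ⇒ Z


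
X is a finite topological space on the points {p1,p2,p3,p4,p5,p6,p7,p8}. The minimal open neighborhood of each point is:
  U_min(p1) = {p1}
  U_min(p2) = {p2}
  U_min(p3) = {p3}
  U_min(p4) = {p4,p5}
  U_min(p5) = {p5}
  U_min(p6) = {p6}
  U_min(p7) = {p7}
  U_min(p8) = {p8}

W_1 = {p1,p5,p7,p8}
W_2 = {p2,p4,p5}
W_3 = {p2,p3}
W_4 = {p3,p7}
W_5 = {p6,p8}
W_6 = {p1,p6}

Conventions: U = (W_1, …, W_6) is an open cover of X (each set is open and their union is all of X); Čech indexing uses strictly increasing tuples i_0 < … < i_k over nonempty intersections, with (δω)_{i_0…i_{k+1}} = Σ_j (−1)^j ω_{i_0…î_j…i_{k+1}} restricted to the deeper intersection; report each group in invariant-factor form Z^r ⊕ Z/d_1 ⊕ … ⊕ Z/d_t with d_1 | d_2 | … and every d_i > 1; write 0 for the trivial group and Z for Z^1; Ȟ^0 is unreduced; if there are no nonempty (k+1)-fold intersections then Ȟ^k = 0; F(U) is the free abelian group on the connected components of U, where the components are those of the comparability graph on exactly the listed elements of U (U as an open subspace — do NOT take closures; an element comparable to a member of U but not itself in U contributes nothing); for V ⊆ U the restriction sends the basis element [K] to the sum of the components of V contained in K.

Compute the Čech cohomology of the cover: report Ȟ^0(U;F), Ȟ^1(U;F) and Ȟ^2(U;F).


nonempty intersections:
  W12={p5} W14={p7} W15={p8} W16={p1} W23={p2} W34={p3} W56={p6}
components per intersection:
  W1: {p1} {p5} {p7} {p8}
  W2: {p2} {p4,p5}
  W3: {p2} {p3}
  W4: {p3} {p7}
  W5: {p6} {p8}
  W6: {p1} {p6}
  W12: {p5}
  W14: {p7}
  W15: {p8}
  W16: {p1}
  W23: {p2}
  W34: {p3}
  W56: {p6}
C dims 14,7; δ0: rk 7, SNF 1^7
Ȟ^0: (14−7)−0=7 ⇒ Z^7
Ȟ^1: (7−0)−7=0 ⇒ 0
Ȟ^2: (0−0)−0=0 ⇒ 0

Ȟ^0 ≅ Z^7, Ȟ^1 ≅ 0 and Ȟ^2 ≅ 0


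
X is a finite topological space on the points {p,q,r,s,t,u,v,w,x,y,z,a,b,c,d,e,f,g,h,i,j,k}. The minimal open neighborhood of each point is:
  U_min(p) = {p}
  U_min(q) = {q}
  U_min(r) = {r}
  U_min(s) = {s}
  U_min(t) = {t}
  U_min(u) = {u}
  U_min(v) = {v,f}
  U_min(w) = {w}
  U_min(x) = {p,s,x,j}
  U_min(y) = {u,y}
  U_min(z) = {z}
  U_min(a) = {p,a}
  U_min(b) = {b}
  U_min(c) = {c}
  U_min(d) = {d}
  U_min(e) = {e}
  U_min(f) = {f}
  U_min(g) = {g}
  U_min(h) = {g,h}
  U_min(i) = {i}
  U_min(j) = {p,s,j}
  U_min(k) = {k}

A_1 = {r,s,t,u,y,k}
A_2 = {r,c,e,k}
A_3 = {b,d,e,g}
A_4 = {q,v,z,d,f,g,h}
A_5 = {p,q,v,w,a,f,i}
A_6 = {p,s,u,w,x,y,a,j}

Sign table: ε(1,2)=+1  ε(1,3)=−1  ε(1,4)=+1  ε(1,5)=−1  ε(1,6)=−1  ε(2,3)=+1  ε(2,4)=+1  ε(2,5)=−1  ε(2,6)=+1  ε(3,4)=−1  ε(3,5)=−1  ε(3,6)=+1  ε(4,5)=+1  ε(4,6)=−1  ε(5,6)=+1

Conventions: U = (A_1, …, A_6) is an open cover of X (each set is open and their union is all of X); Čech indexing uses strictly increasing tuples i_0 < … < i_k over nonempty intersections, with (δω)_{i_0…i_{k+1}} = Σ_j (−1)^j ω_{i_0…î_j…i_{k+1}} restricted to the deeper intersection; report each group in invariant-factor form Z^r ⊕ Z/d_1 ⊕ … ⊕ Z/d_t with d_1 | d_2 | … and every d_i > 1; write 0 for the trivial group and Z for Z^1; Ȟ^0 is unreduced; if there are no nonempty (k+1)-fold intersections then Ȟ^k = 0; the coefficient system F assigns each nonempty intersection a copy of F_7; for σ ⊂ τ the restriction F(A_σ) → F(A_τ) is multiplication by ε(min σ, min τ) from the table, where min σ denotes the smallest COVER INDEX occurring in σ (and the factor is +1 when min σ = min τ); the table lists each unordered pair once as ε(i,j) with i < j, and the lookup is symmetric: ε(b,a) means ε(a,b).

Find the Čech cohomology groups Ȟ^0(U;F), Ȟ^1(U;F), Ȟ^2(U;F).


Ȟ^0 ≅ Z/7,  Ȟ^1 ≅ Z/7,  Ȟ^2 ≅ 0

nonempty intersections:
  A12={r,k} A16={s,u,y} A23={e} A34={d,g} A45={q,v,f} A56={p,w,a}
C dims 6,6; δ0: rk_F7 5
Ȟ^0: (6−5)−0=1 ⇒ Z/7
Ȟ^1: (6−0)−5=1 ⇒ Z/7
Ȟ^2: (0−0)−0=0 ⇒ 0


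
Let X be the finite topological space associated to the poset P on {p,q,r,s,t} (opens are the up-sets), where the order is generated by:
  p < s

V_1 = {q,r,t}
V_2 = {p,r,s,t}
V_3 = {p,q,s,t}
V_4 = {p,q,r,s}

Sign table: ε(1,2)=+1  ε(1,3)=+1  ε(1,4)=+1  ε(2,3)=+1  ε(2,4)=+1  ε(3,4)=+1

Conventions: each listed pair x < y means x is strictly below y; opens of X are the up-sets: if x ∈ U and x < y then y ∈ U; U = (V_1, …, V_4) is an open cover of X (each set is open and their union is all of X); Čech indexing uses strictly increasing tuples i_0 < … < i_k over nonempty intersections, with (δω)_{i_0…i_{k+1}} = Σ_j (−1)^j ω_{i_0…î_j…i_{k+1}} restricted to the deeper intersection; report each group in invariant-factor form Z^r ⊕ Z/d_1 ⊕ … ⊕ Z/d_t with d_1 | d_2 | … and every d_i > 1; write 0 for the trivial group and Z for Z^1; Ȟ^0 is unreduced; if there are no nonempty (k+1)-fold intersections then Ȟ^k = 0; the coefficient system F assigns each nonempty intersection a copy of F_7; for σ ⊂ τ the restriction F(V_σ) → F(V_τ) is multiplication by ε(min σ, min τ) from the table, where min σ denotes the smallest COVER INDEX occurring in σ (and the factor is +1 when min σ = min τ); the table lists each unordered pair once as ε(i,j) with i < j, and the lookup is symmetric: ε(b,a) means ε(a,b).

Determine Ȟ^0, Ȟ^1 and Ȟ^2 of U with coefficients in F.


Ȟ^0(U;F) ≅ Z/7; Ȟ^1(U;F) ≅ 0; Ȟ^2(U;F) ≅ Z/7

nonempty overlaps:
  V12={r,t} V13={q,t} V14={q,r} V23={p,s,t} V24={p,r,s} V34={p,q,s}
  V123={t} V124={r} V134={q} V234={p,s}
C dims 4,6,4; δ0: rk_F7 3; δ1: rk_F7 3
degree 0: 4−3−0 = 1 → Ȟ^0 ≅ Z/7
degree 1: 6−3−3 = 0 → Ȟ^1 ≅ 0
degree 2: 4−0−3 = 1 → Ȟ^2 ≅ Z/7


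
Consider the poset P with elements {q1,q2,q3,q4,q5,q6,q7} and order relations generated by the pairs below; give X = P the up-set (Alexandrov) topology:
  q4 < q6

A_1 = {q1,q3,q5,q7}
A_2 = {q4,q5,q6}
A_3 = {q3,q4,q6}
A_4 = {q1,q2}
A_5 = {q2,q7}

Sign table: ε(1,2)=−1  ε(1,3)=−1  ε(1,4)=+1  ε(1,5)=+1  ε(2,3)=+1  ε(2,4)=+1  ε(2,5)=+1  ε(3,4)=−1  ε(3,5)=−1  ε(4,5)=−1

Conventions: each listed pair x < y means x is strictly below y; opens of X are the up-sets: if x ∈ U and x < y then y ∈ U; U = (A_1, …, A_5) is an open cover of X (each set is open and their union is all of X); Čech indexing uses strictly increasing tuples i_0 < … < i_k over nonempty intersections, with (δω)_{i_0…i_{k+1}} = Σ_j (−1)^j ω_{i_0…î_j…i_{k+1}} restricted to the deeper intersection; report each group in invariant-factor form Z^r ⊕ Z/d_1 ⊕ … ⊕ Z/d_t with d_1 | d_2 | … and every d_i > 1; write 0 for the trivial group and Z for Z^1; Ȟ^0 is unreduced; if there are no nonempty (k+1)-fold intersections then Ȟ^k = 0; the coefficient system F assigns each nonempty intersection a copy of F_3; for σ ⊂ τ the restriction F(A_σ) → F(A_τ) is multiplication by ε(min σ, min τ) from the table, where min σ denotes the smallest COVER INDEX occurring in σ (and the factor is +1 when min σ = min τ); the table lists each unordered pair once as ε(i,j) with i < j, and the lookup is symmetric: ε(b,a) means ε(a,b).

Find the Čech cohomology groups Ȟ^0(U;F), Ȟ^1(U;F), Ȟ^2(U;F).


Ȟ^0 = 0, Ȟ^1 = Z/3, Ȟ^2 = 0

nerve of the cover:
  A12={q5} A13={q3} A14={q1} A15={q7} A23={q4,q6} A45={q2}
C dims 5,6; δ0: rk_F3 5
Ȟ^0 = (5 − 5) − 0 = 0, so Ȟ^0 ≅ 0
Ȟ^1 = (6 − 0) − 5 = 1, so Ȟ^1 ≅ Z/3
Ȟ^2 = (0 − 0) − 0 = 0, so Ȟ^2 ≅ 0


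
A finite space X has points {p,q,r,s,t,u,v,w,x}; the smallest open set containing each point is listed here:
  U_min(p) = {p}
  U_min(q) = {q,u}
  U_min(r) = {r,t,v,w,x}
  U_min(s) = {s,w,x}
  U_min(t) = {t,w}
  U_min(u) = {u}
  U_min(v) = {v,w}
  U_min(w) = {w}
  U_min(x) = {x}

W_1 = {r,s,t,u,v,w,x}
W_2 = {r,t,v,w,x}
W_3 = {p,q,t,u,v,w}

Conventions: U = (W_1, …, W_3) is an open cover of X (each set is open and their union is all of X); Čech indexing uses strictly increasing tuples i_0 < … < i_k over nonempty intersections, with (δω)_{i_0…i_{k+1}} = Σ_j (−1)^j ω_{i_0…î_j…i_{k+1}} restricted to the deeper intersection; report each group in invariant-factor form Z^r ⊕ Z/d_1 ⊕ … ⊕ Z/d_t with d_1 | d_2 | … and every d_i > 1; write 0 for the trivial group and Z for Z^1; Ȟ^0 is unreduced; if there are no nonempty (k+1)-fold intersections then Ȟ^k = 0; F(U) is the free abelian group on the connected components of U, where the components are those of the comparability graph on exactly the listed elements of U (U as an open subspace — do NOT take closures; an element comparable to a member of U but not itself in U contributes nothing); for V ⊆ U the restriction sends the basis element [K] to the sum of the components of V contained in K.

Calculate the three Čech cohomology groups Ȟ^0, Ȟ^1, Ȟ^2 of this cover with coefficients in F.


nonempty overlaps:
  W12={r,t,v,w,x} W13={t,u,v,w} W23={t,v,w}
  W123={t,v,w}
components per intersection:
  W1: {r,s,t,v,w,x} {u}
  W2: {r,t,v,w,x}
  W3: {p} {q,u} {t,v,w}
  W12: {r,t,v,w,x}
  W13: {t,v,w} {u}
  W23: {t,v,w}
  W123: {t,v,w}
C dims 6,4,1; δ0: rk 3, SNF 1^3; δ1: rk 1, SNF 1^1
degree 0: 6−3−0 = 3 → Ȟ^0 ≅ Z^3
degree 1: 4−1−3 = 0 → Ȟ^1 ≅ 0
degree 2: 1−0−1 = 0 → Ȟ^2 ≅ 0

Ȟ^0(U;F) ≅ Z^3, Ȟ^1(U;F) ≅ 0, Ȟ^2(U;F) ≅ 0


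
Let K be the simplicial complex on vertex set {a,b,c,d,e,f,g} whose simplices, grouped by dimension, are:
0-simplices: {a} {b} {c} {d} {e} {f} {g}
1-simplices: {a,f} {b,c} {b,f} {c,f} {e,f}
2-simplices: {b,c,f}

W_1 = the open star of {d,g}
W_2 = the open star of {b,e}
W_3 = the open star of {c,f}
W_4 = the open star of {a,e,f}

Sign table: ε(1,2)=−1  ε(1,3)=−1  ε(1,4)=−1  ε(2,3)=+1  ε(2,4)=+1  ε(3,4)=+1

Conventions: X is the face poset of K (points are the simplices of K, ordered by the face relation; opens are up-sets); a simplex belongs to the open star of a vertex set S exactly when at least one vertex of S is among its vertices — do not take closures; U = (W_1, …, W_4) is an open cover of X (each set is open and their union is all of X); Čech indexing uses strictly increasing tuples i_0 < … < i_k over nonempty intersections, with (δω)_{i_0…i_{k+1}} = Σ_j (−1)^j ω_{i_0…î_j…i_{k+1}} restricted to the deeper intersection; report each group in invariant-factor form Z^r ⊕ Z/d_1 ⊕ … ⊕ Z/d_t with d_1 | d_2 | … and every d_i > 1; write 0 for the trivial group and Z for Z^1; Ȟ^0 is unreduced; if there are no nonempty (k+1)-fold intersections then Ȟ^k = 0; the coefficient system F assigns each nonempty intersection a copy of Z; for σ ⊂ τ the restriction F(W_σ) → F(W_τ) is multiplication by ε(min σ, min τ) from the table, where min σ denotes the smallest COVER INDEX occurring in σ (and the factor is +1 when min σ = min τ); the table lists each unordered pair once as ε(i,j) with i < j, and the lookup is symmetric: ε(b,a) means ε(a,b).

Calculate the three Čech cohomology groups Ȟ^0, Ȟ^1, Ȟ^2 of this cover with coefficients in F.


Ȟ^0 = Z^2; Ȟ^1 = 0; Ȟ^2 = 0

intersection data:
  W1={{d},{g}} W2={{b},{e},{b,c},{b,f},{e,f},{b,c,f}} W3={{c},{f},{a,f},{b,c},{b,f},{c,f},{e,f},{b,c,f}} W4={{a},{e},{f},{a,f},{b,f},{c,f},{e,f},{b,c,f}}
  W23={{b,c},{b,f},{e,f},{b,c,f}} W24={{e},{b,f},{e,f},{b,c,f}} W34={{f},{a,f},{b,f},{c,f},{e,f},{b,c,f}}
  W234={{b,f},{e,f},{b,c,f}}
C dims 4,3,1; δ0: rk 2, SNF 1^2; δ1: rk 1, SNF 1^1
Ȟ^0 = (4 − 2) − 0 = 2, so Ȟ^0 ≅ Z^2
Ȟ^1 = (3 − 1) − 2 = 0, so Ȟ^1 ≅ 0
Ȟ^2 = (1 − 0) − 1 = 0, so Ȟ^2 ≅ 0
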